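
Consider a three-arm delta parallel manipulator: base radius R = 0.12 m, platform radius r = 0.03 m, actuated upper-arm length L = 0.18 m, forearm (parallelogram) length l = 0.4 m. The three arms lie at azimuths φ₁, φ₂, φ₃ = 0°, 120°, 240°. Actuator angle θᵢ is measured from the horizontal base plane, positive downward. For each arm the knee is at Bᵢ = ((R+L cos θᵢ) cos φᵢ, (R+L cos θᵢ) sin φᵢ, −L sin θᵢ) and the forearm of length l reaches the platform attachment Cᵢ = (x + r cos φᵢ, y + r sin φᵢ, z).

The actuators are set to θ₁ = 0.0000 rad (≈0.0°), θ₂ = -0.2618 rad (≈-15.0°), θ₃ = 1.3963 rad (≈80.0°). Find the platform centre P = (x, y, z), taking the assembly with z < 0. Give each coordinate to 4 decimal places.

arm 1 at φ=0.0°: ρ1 = 0.2700;  S1 = (0.2700, 0.0000, 0.0000)
φ2=120.0°: virtual centre (-0.1319, 0.2285, 0.0466), radius l
φ3=240.0°: virtual centre (-0.0606, -0.1050, -0.1773), radius l
eliminate P² terms by subtracting sphere 1 from 2 and 3
[-0.8039 0.4570 0.0932]·P = -0.0011;  [-0.6613 -0.2100 -0.3545]·P = -0.0268
det = 0.4710;  x = 0.0265+-0.3025z,  y = 0.0441+-0.7358z
sphere 1 gives Az²+Bz+C=0 with A=1.6330, B=0.0823, C=-0.0987;  B²−4AC=0.6518;  roots -0.2724, 0.2220;  negative root z = -0.2724
x = 0.1089, y = 0.2446

(0.1089, 0.2446, -0.2724)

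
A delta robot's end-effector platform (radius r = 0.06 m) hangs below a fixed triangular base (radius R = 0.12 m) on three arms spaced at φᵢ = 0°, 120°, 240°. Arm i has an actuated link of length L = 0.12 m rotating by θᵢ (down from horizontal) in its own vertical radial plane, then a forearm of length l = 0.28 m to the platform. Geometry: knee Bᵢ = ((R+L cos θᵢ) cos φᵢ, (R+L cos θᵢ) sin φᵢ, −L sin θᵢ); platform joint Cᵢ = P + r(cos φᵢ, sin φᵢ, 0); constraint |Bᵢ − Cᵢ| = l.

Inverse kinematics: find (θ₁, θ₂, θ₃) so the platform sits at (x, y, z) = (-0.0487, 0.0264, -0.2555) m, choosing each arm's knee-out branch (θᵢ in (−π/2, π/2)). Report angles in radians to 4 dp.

θ₁ = 0.6107, θ₂ = 0.0872, θ₃ = 0.3490

arm 1 (φ=0.0°): x'=-0.0487, y'=0.0264
  e−x'=0.1087;  (l²−L²−(e−x')²−y'²−z²)/2L = -0.0575
  √(A²+B²)=0.2777;  θ1 = -1.1686+1.7793 ≈ 0.6107
φ2=120.0° → target in arm frame (0.0472, 0.0290)
  e−x'=0.0128;  (l²−L²−(e−x')²−y'²−z²)/2L = -0.0095
  γ=atan2(-0.2555,0.0128)=-1.5208;  ψ=arccos(-0.0372)=1.6080;  θ2=γ+ψ≈0.0872
rotate P by −φ3: (0.0015, -0.0554, -0.2555)
  e−x'=0.0585;  (l²−L²−(e−x')²−y'²−z²)/2L = -0.0324
  γ=atan2(-0.2555,0.0585)=-1.3457;  ψ=arccos(-0.1235)=1.6946;  θ3=γ+ψ≈0.3490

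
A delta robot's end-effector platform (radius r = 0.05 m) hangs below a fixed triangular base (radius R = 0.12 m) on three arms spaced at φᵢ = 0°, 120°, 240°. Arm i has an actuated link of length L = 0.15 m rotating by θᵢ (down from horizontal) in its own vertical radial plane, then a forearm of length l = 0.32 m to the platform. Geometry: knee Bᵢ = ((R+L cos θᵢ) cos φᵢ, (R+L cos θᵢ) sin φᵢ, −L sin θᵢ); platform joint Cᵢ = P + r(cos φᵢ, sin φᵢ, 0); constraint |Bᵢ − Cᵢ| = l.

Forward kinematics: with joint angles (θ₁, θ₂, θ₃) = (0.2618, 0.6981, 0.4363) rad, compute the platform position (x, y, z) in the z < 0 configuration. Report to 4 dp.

(0.0459, -0.0358, -0.3082)

arm 1 at φ=0.0°: e+L cos θ1 = 0.2149;  O1 = (0.2149, 0.0000, -0.0388)
arm 2 at φ=120.0°: e+L cos θ2 = 0.1849;  O2 = (-0.0925, 0.1601, -0.0964)
O3 = (0.2059·cos240.0°, 0.2059·sin240.0°, -0.0634) = (-0.1030, -0.1784, -0.0634)
eliminate P² terms by subtracting sphere 1 from 2 and 3
linear system: -0.6147x+0.3203y = -0.0042−-0.1152z; -0.6357x+-0.3567y = -0.0013−-0.0491z
Cramer: x(z) = 0.0045-0.1344z;  y(z) = -0.0045+0.1017z
quadratic in z: (1.0284)z²+(0.1333)z+(-0.0566)=0, √Δ=0.5006 → z ∈ {-0.3082, 0.1786}; z = -0.3082 (taking z<0)
x = 0.0459, y = -0.0358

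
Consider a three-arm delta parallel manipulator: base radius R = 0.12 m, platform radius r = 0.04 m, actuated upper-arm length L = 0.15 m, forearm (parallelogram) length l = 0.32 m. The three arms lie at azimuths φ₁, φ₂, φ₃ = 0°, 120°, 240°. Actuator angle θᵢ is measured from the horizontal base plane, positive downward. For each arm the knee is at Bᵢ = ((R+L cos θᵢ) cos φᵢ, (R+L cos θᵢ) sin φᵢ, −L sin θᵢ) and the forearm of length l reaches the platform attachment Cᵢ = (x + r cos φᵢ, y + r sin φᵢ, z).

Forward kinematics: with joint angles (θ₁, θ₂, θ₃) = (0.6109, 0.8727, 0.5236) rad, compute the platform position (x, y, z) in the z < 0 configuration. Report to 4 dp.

(0.0151, -0.0494, -0.3404)

arm 1 at φ=0.0°: (R−r)+L cos θ1 = 0.2029;  S1 = (0.2029, 0.0000, -0.0860)
arm 2 at φ=120.0°: (R−r)+L cos θ2 = 0.1764;  S2 = (-0.0882, 0.1528, -0.1149)
S3 = (0.2099·cos240.0°, 0.2099·sin240.0°, -0.0750) = (-0.1050, -0.1818, -0.0750)
|S₂|²−|S₁|² = -0.0042;  |S₃|²−|S₁|² = 0.0011
plane₁₂: -0.5822x+0.3056y+-0.0577z = -0.0042
det = 0.3998;  x = 0.0030+-0.0356z,  y = -0.0082+0.1211z
quadratic in z: (1.0159)z²+(0.1844)z+(-0.0550)=0, √Δ=0.5073 → z ∈ {-0.3404, 0.1590}; z = -0.3404 (taking z<0)
x = 0.0151, y = -0.0494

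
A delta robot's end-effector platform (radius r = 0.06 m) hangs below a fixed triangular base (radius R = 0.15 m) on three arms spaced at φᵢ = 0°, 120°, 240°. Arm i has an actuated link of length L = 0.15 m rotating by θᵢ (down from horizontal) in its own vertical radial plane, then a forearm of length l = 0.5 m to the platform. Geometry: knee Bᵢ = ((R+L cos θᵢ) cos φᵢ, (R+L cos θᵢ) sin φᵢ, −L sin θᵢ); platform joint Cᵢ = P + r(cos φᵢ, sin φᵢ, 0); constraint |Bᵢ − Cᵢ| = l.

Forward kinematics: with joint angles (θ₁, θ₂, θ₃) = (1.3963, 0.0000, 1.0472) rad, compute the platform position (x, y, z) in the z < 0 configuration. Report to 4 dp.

φ1=0.0°: virtual centre (0.1160, 0.0000, -0.1477), radius l
arm 2 at φ=120.0°: ρ2 = 0.2400;  O2 = (-0.1200, 0.2078, 0.0000)
arm 3 at φ=240.0°: ρ3 = 0.1650;  O3 = (-0.0825, -0.1429, -0.1299)
subtract pairs → two planes through P
plane₁₂: -0.4721x+0.4157y+0.2954z = 0.0223
Cramer: x(z) = -0.0335+0.3308z;  y(z) = 0.0157-0.3350z
sphere 1 gives Az²+Bz+C=0 with A=1.2217, B=0.1860, C=-0.2056;  B²−4AC=1.0392;  roots -0.4933, 0.3411;  negative root z = -0.4933
x = -0.1967, y = 0.1809

(-0.1967, 0.1809, -0.4933)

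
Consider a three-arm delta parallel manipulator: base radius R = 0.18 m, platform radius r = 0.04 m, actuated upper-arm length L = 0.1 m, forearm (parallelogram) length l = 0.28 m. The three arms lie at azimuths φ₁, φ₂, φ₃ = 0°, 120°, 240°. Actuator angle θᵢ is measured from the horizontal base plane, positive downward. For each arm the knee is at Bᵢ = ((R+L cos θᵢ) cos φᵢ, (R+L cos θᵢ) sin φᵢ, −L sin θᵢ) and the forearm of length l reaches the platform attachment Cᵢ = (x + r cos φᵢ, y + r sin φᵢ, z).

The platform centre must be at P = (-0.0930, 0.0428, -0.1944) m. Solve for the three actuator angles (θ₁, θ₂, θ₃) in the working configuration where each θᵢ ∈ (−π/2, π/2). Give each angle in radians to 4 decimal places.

θ₁ = 1.3093, θ₂ = -0.3498, θ₃ = 0.5237

φ1=0.0° → target in arm frame (-0.0930, 0.0428)
  A=0.2330, B=-0.1944, C=(l²−L²−A²−y'²−z²)/(2L)=-0.1276
  √(A²+B²)=0.3034;  θ1 = -0.6953+2.0047 ≈ 1.3093
φ2=120.0° → target in arm frame (0.0836, 0.0591)
  e−x'=0.0564;  (l²−L²−(e−x')²−y'²−z²)/2L = 0.1196
  θ2 = atan2(B,A) + arccos(C/0.2024) = -0.3498
arm 3 (φ=240.0°): x'=0.0094, y'=-0.1019
  A=0.1306, B=-0.1944, C=(l²−L²−A²−y'²−z²)/(2L)=0.0158
  √(A²+B²)=0.2342;  θ3 = -0.9794+1.5031 ≈ 0.5237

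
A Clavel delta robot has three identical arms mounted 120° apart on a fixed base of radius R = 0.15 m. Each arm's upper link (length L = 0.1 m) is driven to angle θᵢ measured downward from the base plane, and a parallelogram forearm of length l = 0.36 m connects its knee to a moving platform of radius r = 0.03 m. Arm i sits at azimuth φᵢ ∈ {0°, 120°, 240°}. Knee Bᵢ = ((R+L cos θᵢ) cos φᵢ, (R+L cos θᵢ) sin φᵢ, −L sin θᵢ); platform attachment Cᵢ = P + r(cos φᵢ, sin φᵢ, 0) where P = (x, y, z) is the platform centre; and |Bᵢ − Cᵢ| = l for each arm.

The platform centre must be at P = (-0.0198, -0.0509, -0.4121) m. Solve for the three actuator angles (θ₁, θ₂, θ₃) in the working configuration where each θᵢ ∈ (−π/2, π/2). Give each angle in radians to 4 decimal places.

arm 1 (φ=0.0°): x'=-0.0198, y'=-0.0509
  A cos θ + B sin θ = C:  0.1398·cos θ + -0.4121·sin θ = -0.3618
  θ1 = atan2(B,A) + arccos(C/0.4352) = 1.3087
arm 2 (φ=120.0°): x'=-0.0342, y'=0.0426
  A cos θ + B sin θ = C:  0.1542·cos θ + -0.4121·sin θ = -0.3791
  √(A²+B²)=0.4400;  θ2 = -1.2128+2.6090 ≈ 1.3963
rotate P by −φ3: (0.0540, 0.0083, -0.4121)
  A cos θ + B sin θ = C:  0.0660·cos θ + -0.4121·sin θ = -0.2733
  √(A²+B²)=0.4174;  θ3 = -1.4119+2.2847 ≈ 0.8727

θ₁ = 1.3087, θ₂ = 1.3963, θ₃ = 0.8727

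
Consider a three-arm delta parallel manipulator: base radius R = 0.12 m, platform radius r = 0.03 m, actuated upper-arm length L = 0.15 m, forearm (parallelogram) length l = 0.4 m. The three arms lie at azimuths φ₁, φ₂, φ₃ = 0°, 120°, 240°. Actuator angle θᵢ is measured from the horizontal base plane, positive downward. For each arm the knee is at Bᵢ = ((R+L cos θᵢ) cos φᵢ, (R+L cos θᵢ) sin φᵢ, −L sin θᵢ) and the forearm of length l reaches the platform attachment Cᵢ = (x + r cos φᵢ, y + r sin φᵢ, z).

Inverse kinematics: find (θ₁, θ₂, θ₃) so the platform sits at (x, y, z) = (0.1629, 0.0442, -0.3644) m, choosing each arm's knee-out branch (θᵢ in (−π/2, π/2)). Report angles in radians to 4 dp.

rotate P by −φ1: (0.1629, 0.0442, -0.3644)
  A cos θ + B sin θ = C:  -0.0729·cos θ + -0.3644·sin θ = -0.0085
  γ=atan2(-0.3644,-0.0729)=-1.7682;  ψ=arccos(-0.0229)=1.5937;  θ1=γ+ψ≈-0.1745
rotate P by −φ2: (-0.0432, -0.1632, -0.3644)
  A cos θ + B sin θ = C:  0.1332·cos θ + -0.3644·sin θ = -0.1322
  θ2 = atan2(B,A) + arccos(C/0.3880) = 0.6980
arm 3 (φ=240.0°): x'=-0.1197, y'=0.1190
  A cos θ + B sin θ = C:  0.2097·cos θ + -0.3644·sin θ = -0.1781
  γ=atan2(-0.3644,0.2097)=-1.0486;  ψ=arccos(-0.4236)=2.0082;  θ3=γ+ψ≈0.9596

θ₁ = -0.1745, θ₂ = 0.6980, θ₃ = 0.9596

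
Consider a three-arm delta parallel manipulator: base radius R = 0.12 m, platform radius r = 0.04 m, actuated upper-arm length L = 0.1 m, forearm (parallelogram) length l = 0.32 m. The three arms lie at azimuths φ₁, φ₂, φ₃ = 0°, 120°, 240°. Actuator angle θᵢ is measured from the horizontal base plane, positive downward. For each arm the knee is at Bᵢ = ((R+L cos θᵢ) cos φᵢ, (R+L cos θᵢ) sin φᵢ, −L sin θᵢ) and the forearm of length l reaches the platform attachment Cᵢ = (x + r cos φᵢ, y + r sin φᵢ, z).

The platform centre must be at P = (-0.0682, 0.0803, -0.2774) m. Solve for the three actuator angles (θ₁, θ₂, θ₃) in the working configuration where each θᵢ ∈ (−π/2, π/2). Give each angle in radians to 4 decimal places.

rotate P by −φ1: (-0.0682, 0.0803, -0.2774)
  e−x'=0.1482;  (l²−L²−(e−x')²−y'²−z²)/2L = -0.0648
  γ=atan2(-0.2774,0.1482)=-1.0801;  ψ=arccos(-0.2061)=1.7784;  θ1=γ+ψ≈0.6982
rotate P by −φ2: (0.1036, 0.0189, -0.2774)
  e−x'=-0.0236;  (l²−L²−(e−x')²−y'²−z²)/2L = 0.0727
  θ2 = atan2(B,A) + arccos(C/0.2784) = -0.3491
rotate P by −φ3: (-0.0354, -0.0992, -0.2774)
  e−x'=0.1154;  (l²−L²−(e−x')²−y'²−z²)/2L = -0.0386
  θ3 = atan2(B,A) + arccos(C/0.3005) = 0.5232

θ₁ = 0.6982, θ₂ = -0.3491, θ₃ = 0.5232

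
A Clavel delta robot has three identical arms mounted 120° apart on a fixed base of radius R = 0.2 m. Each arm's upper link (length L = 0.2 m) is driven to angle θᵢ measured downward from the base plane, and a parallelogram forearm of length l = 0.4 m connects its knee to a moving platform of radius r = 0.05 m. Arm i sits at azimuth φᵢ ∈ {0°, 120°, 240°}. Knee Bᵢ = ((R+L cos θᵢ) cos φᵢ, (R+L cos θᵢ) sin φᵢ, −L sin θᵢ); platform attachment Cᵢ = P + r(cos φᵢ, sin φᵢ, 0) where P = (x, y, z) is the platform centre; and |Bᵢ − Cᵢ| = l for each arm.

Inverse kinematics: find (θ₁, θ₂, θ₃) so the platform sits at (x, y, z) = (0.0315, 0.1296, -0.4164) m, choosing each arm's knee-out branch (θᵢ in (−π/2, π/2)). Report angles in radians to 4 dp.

θ₁ = 0.7852, θ₂ = 0.5235, θ₃ = 1.3088

φ1=0.0° → target in arm frame (0.0315, 0.1296)
  A cos θ + B sin θ = C:  0.1185·cos θ + -0.4164·sin θ = -0.2106
  √(A²+B²)=0.4329;  θ1 = -1.2935+2.0787 ≈ 0.7852
arm 2 (φ=120.0°): x'=0.0965, y'=-0.0921
  A=0.0535, B=-0.4164, C=(l²−L²−A²−y'²−z²)/(2L)=-0.1618
  √(A²+B²)=0.4198;  θ2 = -1.4430+1.9665 ≈ 0.5235
arm 3 (φ=240.0°): x'=-0.1280, y'=-0.0375
  e−x'=0.2780;  (l²−L²−(e−x')²−y'²−z²)/2L = -0.3302
  √(A²+B²)=0.5007;  θ3 = -0.9822+2.2909 ≈ 1.3088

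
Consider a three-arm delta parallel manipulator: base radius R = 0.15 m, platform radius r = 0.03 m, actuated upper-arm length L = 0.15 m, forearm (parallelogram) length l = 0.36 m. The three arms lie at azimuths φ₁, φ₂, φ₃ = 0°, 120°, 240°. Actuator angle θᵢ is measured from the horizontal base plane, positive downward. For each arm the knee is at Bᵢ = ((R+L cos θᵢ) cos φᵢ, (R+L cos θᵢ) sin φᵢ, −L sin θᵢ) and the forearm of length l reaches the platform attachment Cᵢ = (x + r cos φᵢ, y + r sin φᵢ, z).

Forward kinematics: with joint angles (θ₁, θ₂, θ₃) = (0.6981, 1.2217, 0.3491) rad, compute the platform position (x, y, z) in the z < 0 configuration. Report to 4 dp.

arm 1 at φ=0.0°: ρ1 = 0.2349;  S1 = (0.2349, 0.0000, -0.0964)
S2 = (0.1713·cos120.0°, 0.1713·sin120.0°, -0.1410) = (-0.0857, 0.1484, -0.1410)
S3 = (0.2610·cos240.0°, 0.2610·sin240.0°, -0.0513) = (-0.1305, -0.2260, -0.0513)
subtract pairs → two planes through P
linear system: -0.6411x+0.2967y = -0.0153−-0.0891z; -0.7308x+-0.4520y = 0.0063−0.0902z
Cramer: x(z) = 0.0100-0.0266z;  y(z) = -0.0299+0.2427z
into |P−S₁|² = l²: 1.0596z² + 0.1903z + -0.0688 = 0;  Δ = 0.3278;  z = -0.3600 or 0.1804 → z<0 root = -0.3600
x = 0.0195, y = -0.1173

(0.0195, -0.1173, -0.3600)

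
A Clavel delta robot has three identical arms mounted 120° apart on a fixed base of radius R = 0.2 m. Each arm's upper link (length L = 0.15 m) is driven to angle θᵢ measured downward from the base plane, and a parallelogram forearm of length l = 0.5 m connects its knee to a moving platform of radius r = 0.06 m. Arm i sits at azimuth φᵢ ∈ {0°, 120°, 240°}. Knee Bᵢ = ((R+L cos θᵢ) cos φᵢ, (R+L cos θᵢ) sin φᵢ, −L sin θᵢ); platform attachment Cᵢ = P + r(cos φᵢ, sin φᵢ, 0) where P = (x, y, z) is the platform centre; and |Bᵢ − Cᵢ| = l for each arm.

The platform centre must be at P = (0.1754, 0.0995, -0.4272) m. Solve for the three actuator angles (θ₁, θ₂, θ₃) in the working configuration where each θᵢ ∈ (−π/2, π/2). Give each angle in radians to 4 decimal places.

θ₁ = -0.3490, θ₂ = 0.4364, θ₃ = 1.0475

rotate P by −φ1: (0.1754, 0.0995, -0.4272)
  e−x'=-0.0354;  (l²−L²−(e−x')²−y'²−z²)/2L = 0.1128
  θ1 = atan2(B,A) + arccos(C/0.4287) = -0.3490
arm 2 (φ=120.0°): x'=-0.0015, y'=-0.2017
  e−x'=0.1415;  (l²−L²−(e−x')²−y'²−z²)/2L = -0.0523
  √(A²+B²)=0.4500;  θ2 = -1.2509+1.6873 ≈ 0.4364
rotate P by −φ3: (-0.1739, 0.1022, -0.4272)
  A cos θ + B sin θ = C:  0.3139·cos θ + -0.4272·sin θ = -0.2132
  θ3 = atan2(B,A) + arccos(C/0.5301) = 1.0475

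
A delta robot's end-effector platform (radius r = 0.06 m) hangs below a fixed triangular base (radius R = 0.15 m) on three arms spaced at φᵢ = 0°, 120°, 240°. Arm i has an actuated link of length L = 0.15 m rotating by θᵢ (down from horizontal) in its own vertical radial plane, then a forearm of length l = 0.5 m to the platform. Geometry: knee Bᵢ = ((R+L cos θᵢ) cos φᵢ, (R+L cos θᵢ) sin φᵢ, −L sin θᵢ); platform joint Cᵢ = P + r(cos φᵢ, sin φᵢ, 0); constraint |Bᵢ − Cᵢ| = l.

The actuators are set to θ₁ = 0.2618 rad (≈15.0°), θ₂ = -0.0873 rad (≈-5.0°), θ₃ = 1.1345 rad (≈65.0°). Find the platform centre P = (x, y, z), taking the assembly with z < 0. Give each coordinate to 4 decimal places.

(0.0665, 0.2285, -0.4505)

arm 1 at φ=0.0°: ρ1 = 0.2349;  S1 = (0.2349, 0.0000, -0.0388)
arm 2 at φ=120.0°: ρ2 = 0.2394;  S2 = (-0.1197, 0.2074, 0.0131)
φ3=240.0°: virtual centre (-0.0767, -0.1328, -0.1359), radius l
subtract pairs → two planes through P
linear system: -0.7092x+0.4147y = 0.0008−0.1038z; -0.6232x+-0.2657y = -0.0147−-0.1943z
det = 0.4468;  x = 0.0131+-0.1186z,  y = 0.0244+-0.4531z
sphere 1 gives Az²+Bz+C=0 with A=1.2193, B=0.1081, C=-0.1987;  B²−4AC=0.9809;  roots -0.4505, 0.3618;  negative root z = -0.4505
x = 0.0665, y = 0.2285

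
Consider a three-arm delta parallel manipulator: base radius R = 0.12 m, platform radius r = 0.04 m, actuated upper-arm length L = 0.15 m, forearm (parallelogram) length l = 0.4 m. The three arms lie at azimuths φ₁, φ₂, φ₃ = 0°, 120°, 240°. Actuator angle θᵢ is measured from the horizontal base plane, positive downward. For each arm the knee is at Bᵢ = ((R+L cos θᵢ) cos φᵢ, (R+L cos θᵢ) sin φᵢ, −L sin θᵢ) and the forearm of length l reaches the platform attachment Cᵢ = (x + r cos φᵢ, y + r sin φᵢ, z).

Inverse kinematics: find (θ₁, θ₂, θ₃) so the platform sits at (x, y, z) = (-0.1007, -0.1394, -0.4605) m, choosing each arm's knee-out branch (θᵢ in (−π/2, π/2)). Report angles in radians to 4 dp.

φ1=0.0° → target in arm frame (-0.1007, -0.1394)
  A cos θ + B sin θ = C:  0.1807·cos θ + -0.4605·sin θ = -0.4222
  γ=atan2(-0.4605,0.1807)=-1.1969;  ψ=arccos(-0.8534)=2.5932;  θ1=γ+ψ≈1.3964
rotate P by −φ2: (-0.0704, 0.1569, -0.4605)
  A=0.1504, B=-0.4605, C=(l²−L²−A²−y'²−z²)/(2L)=-0.4060
  γ=atan2(-0.4605,0.1504)=-1.2552;  ψ=arccos(-0.8380)=2.5645;  θ2=γ+ψ≈1.3093
rotate P by −φ3: (0.1711, -0.0175, -0.4605)
  A=-0.0911, B=-0.4605, C=(l²−L²−A²−y'²−z²)/(2L)=-0.2772
  √(A²+B²)=0.4694;  θ3 = -1.7660+2.2025 ≈ 0.4365

θ₁ = 1.3964, θ₂ = 1.3093, θ₃ = 0.4365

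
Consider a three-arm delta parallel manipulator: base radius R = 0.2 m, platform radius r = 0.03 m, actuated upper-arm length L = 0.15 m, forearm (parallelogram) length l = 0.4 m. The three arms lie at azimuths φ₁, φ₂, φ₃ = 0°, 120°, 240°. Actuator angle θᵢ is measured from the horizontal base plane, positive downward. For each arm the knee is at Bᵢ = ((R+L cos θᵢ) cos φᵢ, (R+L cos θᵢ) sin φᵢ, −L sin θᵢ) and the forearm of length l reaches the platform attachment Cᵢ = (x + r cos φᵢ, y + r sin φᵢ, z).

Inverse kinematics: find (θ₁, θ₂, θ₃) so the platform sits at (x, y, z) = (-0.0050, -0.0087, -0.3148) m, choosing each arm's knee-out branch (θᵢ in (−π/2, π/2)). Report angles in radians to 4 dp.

rotate P by −φ1: (-0.0050, -0.0087, -0.3148)
  A=0.1750, B=-0.3148, C=(l²−L²−A²−y'²−z²)/(2L)=0.0257
  θ1 = atan2(B,A) + arccos(C/0.3602) = 0.4360
φ2=120.0° → target in arm frame (-0.0050, 0.0087)
  e−x'=0.1750;  (l²−L²−(e−x')²−y'²−z²)/2L = 0.0256
  √(A²+B²)=0.3602;  θ2 = -1.0633+1.4996 ≈ 0.4362
φ3=240.0° → target in arm frame (0.0100, 0.0000)
  A=0.1600, B=-0.3148, C=(l²−L²−A²−y'²−z²)/(2L)=0.0427
  γ=atan2(-0.3148,0.1600)=-1.1007;  ψ=arccos(0.1209)=1.4496;  θ3=γ+ψ≈0.3489

θ₁ = 0.4360, θ₂ = 0.4362, θ₃ = 0.3489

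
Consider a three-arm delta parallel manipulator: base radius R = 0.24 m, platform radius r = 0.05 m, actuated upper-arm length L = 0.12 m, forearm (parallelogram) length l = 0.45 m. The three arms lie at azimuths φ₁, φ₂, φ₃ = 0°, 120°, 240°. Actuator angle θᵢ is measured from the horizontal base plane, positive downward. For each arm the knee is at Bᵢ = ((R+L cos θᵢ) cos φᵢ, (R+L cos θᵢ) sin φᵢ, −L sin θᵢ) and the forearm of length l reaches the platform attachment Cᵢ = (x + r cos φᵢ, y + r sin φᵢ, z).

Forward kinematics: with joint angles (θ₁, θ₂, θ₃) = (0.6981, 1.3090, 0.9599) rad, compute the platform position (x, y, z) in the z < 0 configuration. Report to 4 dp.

arm 1 at φ=0.0°: e+L cos θ1 = 0.2819;  O1 = (0.2819, 0.0000, -0.0771)
φ2=120.0°: virtual centre (-0.1105, 0.1914, -0.1159), radius l
φ3=240.0°: virtual centre (-0.1294, -0.2242, -0.0983), radius l
eliminate P² terms by subtracting sphere 1 from 2 and 3
linear system: -0.7849x+0.3829y = -0.0231−-0.0776z; -0.8227x+-0.4483y = -0.0088−-0.0423z
det = 0.6669;  x = 0.0206+-0.0764z,  y = -0.0182+0.0459z
sphere 1 gives Az²+Bz+C=0 with A=1.0079, B=0.1925, C=-0.1279;  B²−4AC=0.5528;  roots -0.4643, 0.2733;  negative root z = -0.4643
x = 0.0561, y = -0.0395

(0.0561, -0.0395, -0.4643)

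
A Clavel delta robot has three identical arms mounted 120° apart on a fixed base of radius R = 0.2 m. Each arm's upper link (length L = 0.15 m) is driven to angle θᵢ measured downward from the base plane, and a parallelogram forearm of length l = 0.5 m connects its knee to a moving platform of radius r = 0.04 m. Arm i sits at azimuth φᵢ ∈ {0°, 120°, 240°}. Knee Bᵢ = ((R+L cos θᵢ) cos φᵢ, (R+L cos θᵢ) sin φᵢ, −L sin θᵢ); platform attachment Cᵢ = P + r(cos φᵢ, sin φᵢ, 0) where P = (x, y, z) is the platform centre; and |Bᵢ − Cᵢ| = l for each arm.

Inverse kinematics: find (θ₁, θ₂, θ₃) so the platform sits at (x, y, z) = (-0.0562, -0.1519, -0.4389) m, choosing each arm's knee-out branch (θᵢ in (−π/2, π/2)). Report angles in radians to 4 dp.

rotate P by −φ1: (-0.0562, -0.1519, -0.4389)
  A=0.2162, B=-0.4389, C=(l²−L²−A²−y'²−z²)/(2L)=-0.1165
  √(A²+B²)=0.4893;  θ1 = -1.1131+1.8112 ≈ 0.6981
φ2=120.0° → target in arm frame (-0.1034, 0.1246)
  A cos θ + B sin θ = C:  0.2634·cos θ + -0.4389·sin θ = -0.1669
  θ2 = atan2(B,A) + arccos(C/0.5119) = 0.8727
arm 3 (φ=240.0°): x'=0.1596, y'=0.0273
  e−x'=0.0004;  (l²−L²−(e−x')²−y'²−z²)/2L = 0.1137
  γ=atan2(-0.4389,0.0004)=-1.5700;  ψ=arccos(0.2592)=1.3087;  θ3=γ+ψ≈-0.2613

θ₁ = 0.6981, θ₂ = 0.8727, θ₃ = -0.2613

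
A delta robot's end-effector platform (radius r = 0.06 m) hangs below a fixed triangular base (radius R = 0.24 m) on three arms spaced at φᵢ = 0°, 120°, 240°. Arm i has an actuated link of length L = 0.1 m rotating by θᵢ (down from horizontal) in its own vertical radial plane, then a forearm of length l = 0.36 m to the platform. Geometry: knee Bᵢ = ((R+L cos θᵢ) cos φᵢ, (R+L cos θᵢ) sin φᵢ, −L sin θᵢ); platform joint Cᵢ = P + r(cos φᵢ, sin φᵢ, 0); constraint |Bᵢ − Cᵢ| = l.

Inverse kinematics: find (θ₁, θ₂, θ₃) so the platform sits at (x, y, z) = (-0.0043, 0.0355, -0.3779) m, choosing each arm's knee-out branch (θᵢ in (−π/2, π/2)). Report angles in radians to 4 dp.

arm 1 (φ=0.0°): x'=-0.0043, y'=0.0355
  A=0.1843, B=-0.3779, C=(l²−L²−A²−y'²−z²)/(2L)=-0.2922
  θ1 = atan2(B,A) + arccos(C/0.4204) = 1.2221
arm 2 (φ=120.0°): x'=0.0329, y'=-0.0140
  A cos θ + B sin θ = C:  0.1471·cos θ + -0.3779·sin θ = -0.2252
  √(A²+B²)=0.4055;  θ2 = -1.1996+2.1596 ≈ 0.9601
φ3=240.0° → target in arm frame (-0.0286, -0.0215)
  e−x'=0.2086;  (l²−L²−(e−x')²−y'²−z²)/2L = -0.3359
  √(A²+B²)=0.4316;  θ3 = -1.0664+2.4626 ≈ 1.3961

θ₁ = 1.2221, θ₂ = 0.9601, θ₃ = 1.3961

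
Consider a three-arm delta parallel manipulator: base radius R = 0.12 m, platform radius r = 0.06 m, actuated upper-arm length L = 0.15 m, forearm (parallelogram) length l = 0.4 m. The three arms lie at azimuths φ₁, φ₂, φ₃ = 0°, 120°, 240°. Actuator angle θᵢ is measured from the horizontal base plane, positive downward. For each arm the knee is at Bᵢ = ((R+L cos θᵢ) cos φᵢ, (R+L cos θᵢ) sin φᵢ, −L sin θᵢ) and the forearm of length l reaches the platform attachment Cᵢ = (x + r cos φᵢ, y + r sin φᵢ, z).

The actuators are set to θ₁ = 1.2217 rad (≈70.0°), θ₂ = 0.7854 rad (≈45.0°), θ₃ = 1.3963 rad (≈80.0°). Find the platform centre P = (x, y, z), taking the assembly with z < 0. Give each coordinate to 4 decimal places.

S1 = (0.1113·cos0.0°, 0.1113·sin0.0°, -0.1410) = (0.1113, 0.0000, -0.1410)
S2 = (0.1661·cos120.0°, 0.1661·sin120.0°, -0.1061) = (-0.0830, 0.1438, -0.1061)
S3 = (0.0860·cos240.0°, 0.0860·sin240.0°, -0.1477) = (-0.0430, -0.0745, -0.1477)
eliminate P² terms by subtracting sphere 1 from 2 and 3
plane₁₂: -0.3887x+0.2876y+0.0698z = 0.0066
det = 0.1467;  x = -0.0007+0.0443z,  y = 0.0219+-0.1827z
into |P−S₁|² = l²: 1.0353z² + 0.2640z + -0.1271 = 0;  Δ = 0.5961;  z = -0.5003 or 0.2454 → z<0 root = -0.5003
x = -0.0229, y = 0.1133

(-0.0229, 0.1133, -0.5003)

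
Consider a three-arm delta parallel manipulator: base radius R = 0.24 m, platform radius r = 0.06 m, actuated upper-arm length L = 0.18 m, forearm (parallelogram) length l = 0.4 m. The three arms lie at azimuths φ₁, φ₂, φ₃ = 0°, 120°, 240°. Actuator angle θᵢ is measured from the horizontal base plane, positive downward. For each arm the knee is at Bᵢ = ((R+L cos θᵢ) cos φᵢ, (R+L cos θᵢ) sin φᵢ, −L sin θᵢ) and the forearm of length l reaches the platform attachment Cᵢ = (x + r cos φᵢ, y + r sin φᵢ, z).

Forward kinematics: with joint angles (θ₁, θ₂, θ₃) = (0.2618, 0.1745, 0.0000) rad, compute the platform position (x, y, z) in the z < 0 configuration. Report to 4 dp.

(-0.0135, -0.0111, -0.2045)

O1 = (0.3539·cos0.0°, 0.3539·sin0.0°, -0.0466) = (0.3539, 0.0000, -0.0466)
arm 2 at φ=120.0°: ρ2 = 0.3573;  O2 = (-0.1786, 0.3094, -0.0313)
O3 = (0.3600·cos240.0°, 0.3600·sin240.0°, 0.0000) = (-0.1800, -0.3118, 0.0000)
subtract pairs → two planes through P
linear system: -1.0650x+0.6188y = 0.0012−0.0307z; -1.0677x+-0.6235y = 0.0022−0.0932z
Cramer: x(z) = -0.0016+0.0580z;  y(z) = -0.0008+0.0502z
into |P−O₁|² = l²: 1.0059z² + 0.0519z + -0.0315 = 0;  Δ = 0.1293;  z = -0.2045 or 0.1529 → z<0 root = -0.2045
x = -0.0135, y = -0.0111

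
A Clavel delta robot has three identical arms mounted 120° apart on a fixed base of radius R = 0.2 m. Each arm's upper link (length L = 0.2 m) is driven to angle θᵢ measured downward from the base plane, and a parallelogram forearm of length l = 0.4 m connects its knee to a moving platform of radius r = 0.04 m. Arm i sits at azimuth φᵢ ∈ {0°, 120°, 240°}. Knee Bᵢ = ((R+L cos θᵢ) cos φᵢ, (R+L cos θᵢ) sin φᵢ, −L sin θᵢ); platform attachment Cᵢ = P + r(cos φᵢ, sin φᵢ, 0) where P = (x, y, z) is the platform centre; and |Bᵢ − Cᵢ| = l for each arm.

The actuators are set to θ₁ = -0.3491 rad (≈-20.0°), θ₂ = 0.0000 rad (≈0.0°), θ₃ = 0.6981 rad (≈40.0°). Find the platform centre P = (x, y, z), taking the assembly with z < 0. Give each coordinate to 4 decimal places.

O1 = (0.3479·cos0.0°, 0.3479·sin0.0°, 0.0684) = (0.3479, 0.0000, 0.0684)
O2 = (0.3600·cos120.0°, 0.3600·sin120.0°, 0.0000) = (-0.1800, 0.3118, 0.0000)
arm 3 at φ=240.0°: e+L cos θ3 = 0.3132;  O3 = (-0.1566, -0.2713, -0.1286)
subtract pairs → two planes through P
linear system: -1.0559x+0.6235y = 0.0039−-0.1368z; -1.0091x+-0.5425y = -0.0111−-0.3939z
Cramer: x(z) = 0.0040-0.2661z;  y(z) = 0.0130-0.2312z
quadratic in z: (1.1242)z²+(0.0402)z+(-0.0369)=0, √Δ=0.4092 → z ∈ {-0.1999, 0.1641}; z = -0.1999 (taking z<0)
x = 0.0572, y = 0.0592

(0.0572, 0.0592, -0.1999)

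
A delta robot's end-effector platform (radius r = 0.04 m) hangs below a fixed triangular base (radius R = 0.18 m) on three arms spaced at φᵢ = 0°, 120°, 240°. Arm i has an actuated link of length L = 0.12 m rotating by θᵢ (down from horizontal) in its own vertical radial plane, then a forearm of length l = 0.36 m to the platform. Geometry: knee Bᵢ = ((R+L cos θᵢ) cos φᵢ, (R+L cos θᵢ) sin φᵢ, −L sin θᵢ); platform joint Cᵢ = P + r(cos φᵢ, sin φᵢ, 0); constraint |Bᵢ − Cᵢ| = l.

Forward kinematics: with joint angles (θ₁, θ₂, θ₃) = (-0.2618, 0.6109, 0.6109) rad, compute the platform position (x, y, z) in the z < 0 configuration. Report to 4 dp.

arm 1 at φ=0.0°: (R−r)+L cos θ1 = 0.2559;  centre 1 = (0.2559, 0.0000, 0.0311)
arm 2 at φ=120.0°: (R−r)+L cos θ2 = 0.2383;  centre 2 = (-0.1191, 0.2064, -0.0688)
φ3=240.0°: virtual centre (-0.1191, -0.2064, -0.0688), radius l
eliminate P² terms by subtracting sphere 1 from 2 and 3
linear system: -0.7501x+0.4127y = -0.0049−-0.1998z; -0.7501x+-0.4127y = -0.0049−-0.1998z
Cramer: x(z) = 0.0066-0.2663z;  y(z) = 0.0000+0.0000z
sphere 1 gives Az²+Bz+C=0 with A=1.0709, B=0.0707, C=-0.0665;  B²−4AC=0.2897;  roots -0.2843, 0.2183;  negative root z = -0.2843
x = 0.0823, y = 0.0000

(0.0823, 0.0000, -0.2843)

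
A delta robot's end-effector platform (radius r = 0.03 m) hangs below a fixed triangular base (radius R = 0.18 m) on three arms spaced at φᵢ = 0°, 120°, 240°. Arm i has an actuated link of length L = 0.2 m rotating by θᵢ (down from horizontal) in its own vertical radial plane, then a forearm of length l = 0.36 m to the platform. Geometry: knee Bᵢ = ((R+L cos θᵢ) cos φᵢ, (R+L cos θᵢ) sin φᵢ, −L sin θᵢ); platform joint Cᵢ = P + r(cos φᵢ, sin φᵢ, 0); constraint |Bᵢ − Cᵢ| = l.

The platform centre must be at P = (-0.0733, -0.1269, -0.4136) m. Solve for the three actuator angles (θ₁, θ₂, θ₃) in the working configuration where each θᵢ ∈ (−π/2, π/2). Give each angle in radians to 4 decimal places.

θ₁ = 1.3964, θ₂ = 1.3962, θ₃ = 0.5233

arm 1 (φ=0.0°): x'=-0.0733, y'=-0.1269
  A=0.2233, B=-0.4136, C=(l²−L²−A²−y'²−z²)/(2L)=-0.3686
  γ=atan2(-0.4136,0.2233)=-1.0757;  ψ=arccos(-0.7842)=2.4721;  θ1=γ+ψ≈1.3964
φ2=120.0° → target in arm frame (-0.0732, 0.1269)
  e−x'=0.2232;  (l²−L²−(e−x')²−y'²−z²)/2L = -0.3685
  γ=atan2(-0.4136,0.2232)=-1.0758;  ψ=arccos(-0.7841)=2.4721;  θ2=γ+ψ≈1.3962
φ3=240.0° → target in arm frame (0.1465, 0.0000)
  A cos θ + B sin θ = C:  0.0035·cos θ + -0.4136·sin θ = -0.2037
  √(A²+B²)=0.4136;  θ3 = -1.5625+2.0857 ≈ 0.5233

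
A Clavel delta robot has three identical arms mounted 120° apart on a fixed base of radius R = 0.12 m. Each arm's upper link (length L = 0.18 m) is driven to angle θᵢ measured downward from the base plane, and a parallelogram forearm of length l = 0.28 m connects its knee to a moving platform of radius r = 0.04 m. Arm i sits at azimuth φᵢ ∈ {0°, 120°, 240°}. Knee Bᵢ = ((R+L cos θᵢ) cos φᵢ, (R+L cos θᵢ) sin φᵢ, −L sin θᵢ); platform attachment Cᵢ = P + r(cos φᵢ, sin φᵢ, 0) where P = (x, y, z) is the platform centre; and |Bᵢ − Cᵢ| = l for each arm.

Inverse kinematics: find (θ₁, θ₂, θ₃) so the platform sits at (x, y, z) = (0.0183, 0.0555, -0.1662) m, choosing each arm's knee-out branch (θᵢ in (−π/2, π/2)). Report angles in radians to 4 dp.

rotate P by −φ1: (0.0183, 0.0555, -0.1662)
  A=0.0617, B=-0.1662, C=(l²−L²−A²−y'²−z²)/(2L)=0.0319
  γ=atan2(-0.1662,0.0617)=-1.2153;  ψ=arccos(0.1800)=1.3898;  θ1=γ+ψ≈0.1744
rotate P by −φ2: (0.0389, -0.0436, -0.1662)
  e−x'=0.0411;  (l²−L²−(e−x')²−y'²−z²)/2L = 0.0411
  γ=atan2(-0.1662,0.0411)=-1.3284;  ψ=arccos(0.2399)=1.3285;  θ2=γ+ψ≈0.0000
rotate P by −φ3: (-0.0572, -0.0119, -0.1662)
  A=0.1372, B=-0.1662, C=(l²−L²−A²−y'²−z²)/(2L)=-0.0016
  γ=atan2(-0.1662,0.1372)=-0.8806;  ψ=arccos(-0.0076)=1.5784;  θ3=γ+ψ≈0.6978

θ₁ = 0.1744, θ₂ = 0.0000, θ₃ = 0.6978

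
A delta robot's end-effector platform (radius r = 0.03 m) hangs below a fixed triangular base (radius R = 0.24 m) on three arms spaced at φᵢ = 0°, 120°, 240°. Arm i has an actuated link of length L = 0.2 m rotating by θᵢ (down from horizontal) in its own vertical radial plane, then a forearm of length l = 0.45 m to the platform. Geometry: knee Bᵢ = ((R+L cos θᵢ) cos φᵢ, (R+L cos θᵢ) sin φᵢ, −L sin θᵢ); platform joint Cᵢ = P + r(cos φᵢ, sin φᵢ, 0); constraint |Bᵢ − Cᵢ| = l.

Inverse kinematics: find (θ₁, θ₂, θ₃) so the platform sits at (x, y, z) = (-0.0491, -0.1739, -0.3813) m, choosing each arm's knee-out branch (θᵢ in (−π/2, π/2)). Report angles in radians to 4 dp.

rotate P by −φ1: (-0.0491, -0.1739, -0.3813)
  A=0.2591, B=-0.3813, C=(l²−L²−A²−y'²−z²)/(2L)=-0.2007
  γ=atan2(-0.3813,0.2591)=-0.9739;  ψ=arccos(-0.4353)=2.0211;  θ1=γ+ψ≈1.0472
arm 2 (φ=120.0°): x'=-0.1261, y'=0.1295
  e−x'=0.3361;  (l²−L²−(e−x')²−y'²−z²)/2L = -0.2815
  θ2 = atan2(B,A) + arccos(C/0.5083) = 1.3093
rotate P by −φ3: (0.1752, 0.0444, -0.3813)
  A=0.0348, B=-0.3813, C=(l²−L²−A²−y'²−z²)/(2L)=0.0348
  √(A²+B²)=0.3829;  θ3 = -1.4797+1.4798 ≈ 0.0001

θ₁ = 1.0472, θ₂ = 1.3093, θ₃ = 0.0001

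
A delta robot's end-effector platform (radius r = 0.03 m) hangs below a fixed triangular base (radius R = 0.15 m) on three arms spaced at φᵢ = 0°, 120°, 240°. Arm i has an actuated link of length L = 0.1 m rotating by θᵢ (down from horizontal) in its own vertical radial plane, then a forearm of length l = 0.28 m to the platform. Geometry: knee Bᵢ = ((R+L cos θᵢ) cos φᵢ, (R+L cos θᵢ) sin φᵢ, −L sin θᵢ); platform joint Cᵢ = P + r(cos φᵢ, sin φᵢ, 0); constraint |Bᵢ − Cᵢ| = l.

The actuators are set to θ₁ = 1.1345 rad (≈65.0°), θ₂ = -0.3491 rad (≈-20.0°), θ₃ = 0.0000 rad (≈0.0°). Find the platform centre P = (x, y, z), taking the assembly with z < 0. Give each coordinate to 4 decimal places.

(-0.0995, 0.0160, -0.1887)

arm 1 at φ=0.0°: e+L cos θ1 = 0.1623;  centre 1 = (0.1623, 0.0000, -0.0906)
φ2=120.0°: virtual centre (-0.1070, 0.1853, 0.0342), radius l
arm 3 at φ=240.0°: e+L cos θ3 = 0.2200;  centre 3 = (-0.1100, -0.1905, 0.0000)
|centre ₂|²−|centre ₁|² = 0.0124;  |centre ₃|²−|centre ₁|² = 0.0139
linear system: -0.5385x+0.3706y = 0.0124−0.2497z; -0.5445x+-0.3811y = 0.0139−0.1813z
det = 0.4070;  x = -0.0242+0.3988z,  y = -0.0017+-0.0942z
sphere 1 gives Az²+Bz+C=0 with A=1.1679, B=0.0328, C=-0.0354;  B²−4AC=0.1665;  roots -0.1887, 0.1606;  negative root z = -0.1887
x = -0.0995, y = 0.0160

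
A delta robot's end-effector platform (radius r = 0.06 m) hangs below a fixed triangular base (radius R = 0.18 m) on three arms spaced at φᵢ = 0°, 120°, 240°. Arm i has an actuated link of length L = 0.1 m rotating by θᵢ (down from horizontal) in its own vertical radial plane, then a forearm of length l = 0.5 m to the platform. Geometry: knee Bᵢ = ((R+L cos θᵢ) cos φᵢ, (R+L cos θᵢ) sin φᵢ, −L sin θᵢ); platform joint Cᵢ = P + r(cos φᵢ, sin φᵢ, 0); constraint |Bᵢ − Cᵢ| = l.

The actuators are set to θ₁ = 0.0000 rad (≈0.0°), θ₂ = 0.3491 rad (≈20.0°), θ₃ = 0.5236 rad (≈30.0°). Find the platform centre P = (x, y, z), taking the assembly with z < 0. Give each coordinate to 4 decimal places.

arm 1 at φ=0.0°: ρ1 = 0.2200;  centre 1 = (0.2200, 0.0000, 0.0000)
φ2=120.0°: virtual centre (-0.1070, 0.1853, -0.0342), radius l
arm 3 at φ=240.0°: ρ3 = 0.2066;  centre 3 = (-0.1033, -0.1789, -0.0500)
eliminate P² terms by subtracting sphere 1 from 2 and 3
linear system: -0.6540x+0.3706y = -0.0014−-0.0684z; -0.6466x+-0.3578y = -0.0032−-0.1000z
Cramer: x(z) = 0.0036-0.1299z;  y(z) = 0.0025-0.0447z
sphere 1 gives Az²+Bz+C=0 with A=1.0189, B=0.0560, C=-0.2032;  B²−4AC=0.8312;  roots -0.4749, 0.4199;  negative root z = -0.4749
x = 0.0653, y = 0.0237

(0.0653, 0.0237, -0.4749)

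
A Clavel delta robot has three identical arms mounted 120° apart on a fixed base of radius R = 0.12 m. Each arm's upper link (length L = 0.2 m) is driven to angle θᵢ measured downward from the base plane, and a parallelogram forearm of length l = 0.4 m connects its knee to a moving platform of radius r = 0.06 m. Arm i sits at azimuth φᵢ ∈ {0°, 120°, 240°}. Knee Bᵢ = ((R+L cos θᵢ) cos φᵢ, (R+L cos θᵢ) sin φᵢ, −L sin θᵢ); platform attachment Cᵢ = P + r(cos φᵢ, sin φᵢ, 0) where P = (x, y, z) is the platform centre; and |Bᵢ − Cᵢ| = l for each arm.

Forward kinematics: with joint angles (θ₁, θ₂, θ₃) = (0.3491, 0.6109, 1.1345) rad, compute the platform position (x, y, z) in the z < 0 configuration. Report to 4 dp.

(0.1238, 0.1199, -0.4293)

arm 1 at φ=0.0°: e+L cos θ1 = 0.2479;  S1 = (0.2479, 0.0000, -0.0684)
arm 2 at φ=120.0°: e+L cos θ2 = 0.2238;  S2 = (-0.1119, 0.1938, -0.1147)
S3 = (0.1445·cos240.0°, 0.1445·sin240.0°, -0.1813) = (-0.0723, -0.1252, -0.1813)
eliminate P² terms by subtracting sphere 1 from 2 and 3
plane₁₂: -0.7197x+0.3877y+-0.0926z = -0.0029
det = 0.4284;  x = 0.0129+-0.2584z,  y = 0.0165+-0.2407z
sphere 1 gives Az²+Bz+C=0 with A=1.1247, B=0.2503, C=-0.0998;  B²−4AC=0.5117;  roots -0.4293, 0.2067;  negative root z = -0.4293
x = 0.1238, y = 0.1199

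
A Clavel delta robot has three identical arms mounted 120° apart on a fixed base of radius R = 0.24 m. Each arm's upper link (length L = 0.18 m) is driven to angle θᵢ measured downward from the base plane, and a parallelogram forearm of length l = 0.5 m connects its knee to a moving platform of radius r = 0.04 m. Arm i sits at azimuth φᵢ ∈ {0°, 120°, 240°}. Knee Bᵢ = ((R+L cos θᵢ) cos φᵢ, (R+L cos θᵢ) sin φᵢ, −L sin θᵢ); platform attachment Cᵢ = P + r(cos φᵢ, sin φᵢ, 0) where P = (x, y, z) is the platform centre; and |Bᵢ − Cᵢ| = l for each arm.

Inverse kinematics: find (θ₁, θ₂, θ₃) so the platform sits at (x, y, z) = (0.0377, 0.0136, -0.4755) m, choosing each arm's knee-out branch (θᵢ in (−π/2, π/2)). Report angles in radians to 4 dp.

rotate P by −φ1: (0.0377, 0.0136, -0.4755)
  A=0.1623, B=-0.4755, C=(l²−L²−A²−y'²−z²)/(2L)=-0.0973
  γ=atan2(-0.4755,0.1623)=-1.2419;  ψ=arccos(-0.1936)=1.7657;  θ1=γ+ψ≈0.5238
arm 2 (φ=120.0°): x'=-0.0071, y'=-0.0394
  e−x'=0.2071;  (l²−L²−(e−x')²−y'²−z²)/2L = -0.1470
  γ=atan2(-0.4755,0.2071)=-1.1601;  ψ=arccos(-0.2835)=1.8583;  θ2=γ+ψ≈0.6982
rotate P by −φ3: (-0.0306, 0.0258, -0.4755)
  A cos θ + B sin θ = C:  0.2306·cos θ + -0.4755·sin θ = -0.1732
  √(A²+B²)=0.5285;  θ3 = -1.1192+1.9047 ≈ 0.7855

θ₁ = 0.5238, θ₂ = 0.6982, θ₃ = 0.7855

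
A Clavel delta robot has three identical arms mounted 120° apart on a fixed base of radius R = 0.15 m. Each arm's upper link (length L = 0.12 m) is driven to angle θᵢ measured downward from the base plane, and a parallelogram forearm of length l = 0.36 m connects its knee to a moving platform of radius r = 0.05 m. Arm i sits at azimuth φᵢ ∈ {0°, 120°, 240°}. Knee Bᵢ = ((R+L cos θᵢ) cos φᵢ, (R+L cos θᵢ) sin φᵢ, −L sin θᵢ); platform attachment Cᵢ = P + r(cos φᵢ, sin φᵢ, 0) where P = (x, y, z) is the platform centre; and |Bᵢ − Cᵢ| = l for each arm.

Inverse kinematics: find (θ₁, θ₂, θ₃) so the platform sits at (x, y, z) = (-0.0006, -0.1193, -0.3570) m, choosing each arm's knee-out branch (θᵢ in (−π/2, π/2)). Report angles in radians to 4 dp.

θ₁ = 0.6984, θ₂ = 1.1348, θ₃ = 0.1748

arm 1 (φ=0.0°): x'=-0.0006, y'=-0.1193
  A cos θ + B sin θ = C:  0.1006·cos θ + -0.3570·sin θ = -0.1525
  √(A²+B²)=0.3709;  θ1 = -1.2961+1.9945 ≈ 0.6984
rotate P by −φ2: (-0.1030, 0.0602, -0.3570)
  e−x'=0.2030;  (l²−L²−(e−x')²−y'²−z²)/2L = -0.2379
  γ=atan2(-0.3570,0.2030)=-1.0537;  ψ=arccos(-0.5792)=2.1885;  θ2=γ+ψ≈1.1348
φ3=240.0° → target in arm frame (0.1036, 0.0591)
  A cos θ + B sin θ = C:  -0.0036·cos θ + -0.3570·sin θ = -0.0657
  θ3 = atan2(B,A) + arccos(C/0.3570) = 0.1748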